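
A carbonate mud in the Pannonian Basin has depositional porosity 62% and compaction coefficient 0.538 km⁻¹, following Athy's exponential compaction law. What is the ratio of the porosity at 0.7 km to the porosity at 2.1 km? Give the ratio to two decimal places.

φ(d₁)/φ(d₂) = e^(−k·d₁)/e^(−k·d₂) = e^{k(d₂−d₁)}
= exp(0.538 × 1.4) = exp(0.7532) = 2.1238

2.12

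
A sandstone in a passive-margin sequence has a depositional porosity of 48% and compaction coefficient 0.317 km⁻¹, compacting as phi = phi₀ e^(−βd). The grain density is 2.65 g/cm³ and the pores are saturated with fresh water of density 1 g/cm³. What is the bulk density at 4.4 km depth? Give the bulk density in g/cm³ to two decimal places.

2.45 g/cm³

Porosity at depth: phi = 0.48·exp(−0.317×4.4) = 0.48×0.2479 = 0.1190
Bulk density: ρ_b = (1−phi)ρ_g + phi·ρ_f = 0.8810×2.65 + 0.1190×1
       = 2.335 + 0.119 = 2.454 g/cm³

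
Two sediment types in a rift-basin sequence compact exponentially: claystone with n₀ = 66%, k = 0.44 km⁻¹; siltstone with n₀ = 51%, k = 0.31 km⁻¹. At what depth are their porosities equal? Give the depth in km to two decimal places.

Set n₀ₐ e^(−kₐd) = n₀ᵦ e^(−kᵦd) ⇒ ln(n₀ₐ/n₀ᵦ) = (kₐ − kᵦ)·d
d = ln(0.66/0.51) / (0.44 − 0.31) = 0.2578 / 0.13 = 1.983 km

1.98 km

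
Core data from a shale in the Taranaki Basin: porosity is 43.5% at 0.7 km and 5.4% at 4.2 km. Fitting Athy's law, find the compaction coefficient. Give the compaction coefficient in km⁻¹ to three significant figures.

Athy: φ(z) = φ₀ e^(−kz) ⇒ φ₁/φ₂ = e^{k(z₂−z₁)} ⇒ k = ln(φ₁/φ₂)/(z₂−z₁)
k = ln(0.435/0.054) / (4.2 − 0.7) = ln(8.056) / 3.5 = 2.0864 / 3.5 = 0.5961 km⁻¹

0.596 km⁻¹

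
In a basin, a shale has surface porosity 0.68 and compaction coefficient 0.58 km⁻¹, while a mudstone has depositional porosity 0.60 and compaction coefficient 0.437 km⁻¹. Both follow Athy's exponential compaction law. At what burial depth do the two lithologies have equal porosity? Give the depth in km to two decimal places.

Set φ₀ₐ e^(−βₐz) = φ₀ᵦ e^(−βᵦz) ⇒ ln(φ₀ₐ/φ₀ᵦ) = (βₐ − βᵦ)·z
z = ln(0.68/0.6) / (0.58 − 0.437) = 0.1252 / 0.143 = 0.875 km

0.88 km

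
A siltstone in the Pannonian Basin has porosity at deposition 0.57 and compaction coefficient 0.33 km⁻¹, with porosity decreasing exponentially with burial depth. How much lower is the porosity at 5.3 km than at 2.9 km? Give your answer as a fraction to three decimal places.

phi(2.9) = 0.57·e^(−0.33×2.9) = 0.2189
phi(5.3) = 0.57·e^(−0.33×5.3) = 0.0992
Δphi = 0.2189 − 0.0992 = 0.1198

0.120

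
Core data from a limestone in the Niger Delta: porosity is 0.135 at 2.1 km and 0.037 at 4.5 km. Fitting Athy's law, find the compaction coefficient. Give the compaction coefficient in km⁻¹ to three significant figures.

Athy: phi(z) = phi₀ e^(−kz) ⇒ phi₁/phi₂ = e^{k(z₂−z₁)} ⇒ k = ln(phi₁/phi₂)/(z₂−z₁)
k = ln(0.135/0.037) / (4.5 − 2.1) = ln(3.649) / 2.4 = 1.2944 / 2.4 = 0.5393 km⁻¹

0.539 km⁻¹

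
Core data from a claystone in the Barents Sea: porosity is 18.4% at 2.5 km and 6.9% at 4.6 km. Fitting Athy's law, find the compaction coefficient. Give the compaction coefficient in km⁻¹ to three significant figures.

0.467 km⁻¹

Athy: n(z) = n₀ e^(−cz) ⇒ n₁/n₂ = e^{c(z₂−z₁)} ⇒ c = ln(n₁/n₂)/(z₂−z₁)
c = ln(0.184/0.069) / (4.6 − 2.5) = ln(2.667) / 2.1 = 0.9808 / 2.1 = 0.4671 km⁻¹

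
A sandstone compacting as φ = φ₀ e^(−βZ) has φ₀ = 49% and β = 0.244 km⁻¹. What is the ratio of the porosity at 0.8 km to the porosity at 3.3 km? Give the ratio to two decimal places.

φ(Z₁)/φ(Z₂) = e^(−β·Z₁)/e^(−β·Z₂) = e^{β(Z₂−Z₁)}
= exp(0.244 × 2.5) = exp(0.61) = 1.8404

1.84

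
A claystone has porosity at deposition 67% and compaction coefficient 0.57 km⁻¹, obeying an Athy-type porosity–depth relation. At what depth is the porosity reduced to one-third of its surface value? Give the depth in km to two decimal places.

n/n₀ = 1/3 ⇒ exp(−β·d) = 1/3 ⇒ d = ln(3) / β
d = 1.0986 / 0.57 = 1.927 km

1.93 km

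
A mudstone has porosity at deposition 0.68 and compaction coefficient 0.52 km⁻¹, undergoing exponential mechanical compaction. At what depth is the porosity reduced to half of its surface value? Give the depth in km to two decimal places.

1.33 km

phi/phi₀ = 1/2 ⇒ exp(−c·d) = 1/2 ⇒ d = ln(2) / c
d = 0.6931 / 0.52 = 1.333 km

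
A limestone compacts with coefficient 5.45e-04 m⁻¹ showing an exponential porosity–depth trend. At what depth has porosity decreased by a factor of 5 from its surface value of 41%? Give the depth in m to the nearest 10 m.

Working in km (1 km = 1000 m; k in km⁻¹ = k in m⁻¹ × 1000):
n/n₀ = 1/5 ⇒ exp(−k·z) = 1/5 ⇒ z = ln(5) / k
z = 1.6094 / 0.545 = 2.953 km

2950 m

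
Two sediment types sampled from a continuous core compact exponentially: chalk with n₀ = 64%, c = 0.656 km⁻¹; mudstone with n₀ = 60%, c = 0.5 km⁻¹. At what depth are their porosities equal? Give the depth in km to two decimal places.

0.41 km

Set n₀ₐ e^(−cₐd) = n₀ᵦ e^(−cᵦd) ⇒ ln(n₀ₐ/n₀ᵦ) = (cₐ − cᵦ)·d
d = ln(0.64/0.6) / (0.656 − 0.5) = 0.0645 / 0.156 = 0.414 km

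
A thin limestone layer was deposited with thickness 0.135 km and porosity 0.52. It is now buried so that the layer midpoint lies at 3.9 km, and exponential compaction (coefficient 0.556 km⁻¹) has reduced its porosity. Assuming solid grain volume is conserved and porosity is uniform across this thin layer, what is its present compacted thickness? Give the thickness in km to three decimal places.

0.069 km

Porosity at 3.9 km: phi = 0.52·exp(−0.556×3.9) = 0.0595
Solid-volume conservation: h(1−phi) = h₀(1−phi₀) ⇒ h = h₀·(1−phi₀)/(1−phi)
h = 0.135 × (1 − 0.52)/(1 − 0.0595) = 0.135 × 0.5103 = 0.0689 km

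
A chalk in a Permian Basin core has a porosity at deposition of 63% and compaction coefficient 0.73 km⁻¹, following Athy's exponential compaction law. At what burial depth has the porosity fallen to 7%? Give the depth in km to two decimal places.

Invert Athy's law: z = ln(phi₀/phi) / k
z = ln(0.63/0.07) / 0.73 = ln(9) / 0.73 = 2.1972 / 0.73 = 3.010 km

3.01 km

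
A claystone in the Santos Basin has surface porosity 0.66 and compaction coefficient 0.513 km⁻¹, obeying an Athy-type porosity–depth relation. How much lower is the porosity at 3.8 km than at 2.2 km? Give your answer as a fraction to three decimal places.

n(2.2) = 0.66·e^(−0.513×2.2) = 0.2135
n(3.8) = 0.66·e^(−0.513×3.8) = 0.0940
Δn = 0.2135 − 0.0940 = 0.1195

0.120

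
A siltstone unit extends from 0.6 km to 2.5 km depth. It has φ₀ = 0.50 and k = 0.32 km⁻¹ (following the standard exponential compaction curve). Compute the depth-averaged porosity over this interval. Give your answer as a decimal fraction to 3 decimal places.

⟨φ⟩ = (1/(Z₂−Z₁)) ∫ φ₀ e^(−kZ) dZ = φ₀·(e^(−k·Z₁) − e^(−k·Z₂)) / (k·(Z₂−Z₁))
e^(−0.32×0.6) = 0.8253; e^(−0.32×2.5) = 0.4493
⟨φ⟩ = 0.5 × (0.8253 − 0.4493) / (0.32 × 1.9) = 0.5 × 0.6184 = 0.3092

0.309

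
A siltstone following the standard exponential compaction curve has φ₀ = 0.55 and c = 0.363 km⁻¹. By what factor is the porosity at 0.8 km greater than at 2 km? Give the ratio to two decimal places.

φ(z₁)/φ(z₂) = e^(−c·z₁)/e^(−c·z₂) = e^{c(z₂−z₁)}
= exp(0.363 × 1.2) = exp(0.4356) = 1.5459

1.55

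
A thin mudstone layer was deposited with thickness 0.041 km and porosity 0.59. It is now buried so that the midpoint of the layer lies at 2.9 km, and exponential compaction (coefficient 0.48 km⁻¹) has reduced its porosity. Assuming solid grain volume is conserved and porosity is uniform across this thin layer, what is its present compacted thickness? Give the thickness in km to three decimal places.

0.020 km

Porosity at 2.9 km: phi = 0.59·exp(−0.48×2.9) = 0.1467
Solid-volume conservation: h(1−phi) = h₀(1−phi₀) ⇒ h = h₀·(1−phi₀)/(1−phi)
h = 0.041 × (1 − 0.59)/(1 − 0.1467) = 0.041 × 0.4805 = 0.0197 km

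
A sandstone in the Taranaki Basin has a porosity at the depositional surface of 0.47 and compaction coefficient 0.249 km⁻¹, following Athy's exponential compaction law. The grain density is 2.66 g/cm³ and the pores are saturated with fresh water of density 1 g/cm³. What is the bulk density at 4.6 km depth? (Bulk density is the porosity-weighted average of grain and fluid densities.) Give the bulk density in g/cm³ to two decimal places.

2.41 g/cm³

Porosity at depth: phi = 0.47·exp(−0.249×4.6) = 0.47×0.3181 = 0.1495
Bulk density: ρ_b = (1−phi)ρ_g + phi·ρ_f = 0.8505×2.66 + 0.1495×1
       = 2.262 + 0.150 = 2.412 g/cm³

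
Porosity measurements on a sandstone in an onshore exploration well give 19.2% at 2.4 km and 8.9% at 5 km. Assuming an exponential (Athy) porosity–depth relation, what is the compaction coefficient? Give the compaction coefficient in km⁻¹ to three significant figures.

Athy: phi(Z) = phi₀ e^(−cZ) ⇒ phi₁/phi₂ = e^{c(Z₂−Z₁)} ⇒ c = ln(phi₁/phi₂)/(Z₂−Z₁)
c = ln(0.192/0.089) / (5 − 2.4) = ln(2.157) / 2.6 = 0.7689 / 2.6 = 0.2957 km⁻¹

0.296 km⁻¹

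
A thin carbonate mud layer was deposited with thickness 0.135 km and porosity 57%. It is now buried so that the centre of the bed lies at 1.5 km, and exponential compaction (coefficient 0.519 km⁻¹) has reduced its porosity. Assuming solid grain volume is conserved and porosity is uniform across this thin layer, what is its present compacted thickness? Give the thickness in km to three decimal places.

0.079 km

Porosity at 1.5 km: φ = 0.57·exp(−0.519×1.5) = 0.2617
Solid-volume conservation: h(1−φ) = h₀(1−φ₀) ⇒ h = h₀·(1−φ₀)/(1−φ)
h = 0.135 × (1 − 0.57)/(1 − 0.2617) = 0.135 × 0.5824 = 0.0786 km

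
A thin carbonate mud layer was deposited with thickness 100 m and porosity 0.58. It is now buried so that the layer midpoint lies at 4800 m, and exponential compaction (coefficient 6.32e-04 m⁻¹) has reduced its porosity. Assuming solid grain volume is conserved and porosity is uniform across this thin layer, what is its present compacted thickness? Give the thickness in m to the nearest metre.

Working in km (1 km = 1000 m; k in km⁻¹ = k in m⁻¹ × 1000):
Porosity at 4.8 km: n = 0.58·exp(−0.632×4.8) = 0.0279
Solid-volume conservation: h(1−n) = h₀(1−n₀) ⇒ h = h₀·(1−n₀)/(1−n)
h = 0.1 × (1 − 0.58)/(1 − 0.0279) = 0.1 × 0.4321 = 0.0432 km

43 m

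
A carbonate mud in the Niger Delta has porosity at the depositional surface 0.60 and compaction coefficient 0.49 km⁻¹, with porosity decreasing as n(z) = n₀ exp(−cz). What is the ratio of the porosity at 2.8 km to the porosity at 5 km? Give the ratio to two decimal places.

n(z₁)/n(z₂) = e^(−c·z₁)/e^(−c·z₂) = e^{c(z₂−z₁)}
= exp(0.49 × 2.2) = exp(1.078) = 2.9388

2.94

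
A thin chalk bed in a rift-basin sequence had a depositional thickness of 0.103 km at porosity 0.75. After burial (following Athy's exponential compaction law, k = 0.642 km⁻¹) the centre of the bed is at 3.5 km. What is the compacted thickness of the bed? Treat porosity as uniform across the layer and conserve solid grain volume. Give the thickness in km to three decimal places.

0.028 km

Porosity at 3.5 km: phi = 0.75·exp(−0.642×3.5) = 0.0793
Solid-volume conservation: h(1−phi) = h₀(1−phi₀) ⇒ h = h₀·(1−phi₀)/(1−phi)
h = 0.103 × (1 − 0.75)/(1 − 0.0793) = 0.103 × 0.2715 = 0.0280 km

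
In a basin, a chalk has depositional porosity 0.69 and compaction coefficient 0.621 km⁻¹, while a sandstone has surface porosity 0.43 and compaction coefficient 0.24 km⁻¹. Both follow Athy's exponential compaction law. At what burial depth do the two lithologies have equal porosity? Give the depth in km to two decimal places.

1.24 km

Set n₀ₐ e^(−kₐz) = n₀ᵦ e^(−kᵦz) ⇒ ln(n₀ₐ/n₀ᵦ) = (kₐ − kᵦ)·z
z = ln(0.69/0.43) / (0.621 − 0.24) = 0.4729 / 0.381 = 1.241 km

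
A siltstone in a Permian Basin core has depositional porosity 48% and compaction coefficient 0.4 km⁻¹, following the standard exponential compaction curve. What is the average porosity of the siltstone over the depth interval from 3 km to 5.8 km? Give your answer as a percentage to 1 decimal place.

⟨phi⟩ = (1/(z₂−z₁)) ∫ phi₀ e^(−βz) dz = phi₀·(e^(−β·z₁) − e^(−β·z₂)) / (β·(z₂−z₁))
e^(−0.4×3) = 0.3012; e^(−0.4×5.8) = 0.0983
⟨phi⟩ = 0.48 × (0.3012 − 0.0983) / (0.4 × 2.8) = 0.48 × 0.1812 = 0.0870

8.7%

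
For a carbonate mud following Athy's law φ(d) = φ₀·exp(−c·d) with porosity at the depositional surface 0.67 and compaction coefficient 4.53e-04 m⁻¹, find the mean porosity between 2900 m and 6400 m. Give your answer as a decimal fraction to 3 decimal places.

0.090

Working in km (1 km = 1000 m; c in km⁻¹ = c in m⁻¹ × 1000):
⟨φ⟩ = (1/(d₂−d₁)) ∫ φ₀ e^(−cd) dd = φ₀·(e^(−c·d₁) − e^(−c·d₂)) / (c·(d₂−d₁))
e^(−0.453×2.9) = 0.2688; e^(−0.453×6.4) = 0.0551
⟨φ⟩ = 0.67 × (0.2688 − 0.0551) / (0.453 × 3.5) = 0.67 × 0.1348 = 0.0903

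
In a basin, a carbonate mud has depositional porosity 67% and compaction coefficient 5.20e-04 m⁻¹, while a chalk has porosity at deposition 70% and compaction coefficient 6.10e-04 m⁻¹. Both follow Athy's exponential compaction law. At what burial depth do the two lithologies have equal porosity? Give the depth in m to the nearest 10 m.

Working in km (1 km = 1000 m; c in km⁻¹ = c in m⁻¹ × 1000):
Set n₀ₐ e^(−cₐZ) = n₀ᵦ e^(−cᵦZ) ⇒ ln(n₀ₐ/n₀ᵦ) = (cₐ − cᵦ)·Z
Z = ln(0.67/0.7) / (0.52 − 0.61) = -0.0438 / -0.09 = 0.487 km

490 m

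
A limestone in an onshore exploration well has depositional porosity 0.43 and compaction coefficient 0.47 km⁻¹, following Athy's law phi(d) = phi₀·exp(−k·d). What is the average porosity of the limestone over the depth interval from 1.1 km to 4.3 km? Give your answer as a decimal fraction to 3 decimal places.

⟨phi⟩ = (1/(d₂−d₁)) ∫ phi₀ e^(−kd) dd = phi₀·(e^(−k·d₁) − e^(−k·d₂)) / (k·(d₂−d₁))
e^(−0.47×1.1) = 0.5963; e^(−0.47×4.3) = 0.1325
⟨phi⟩ = 0.43 × (0.5963 − 0.1325) / (0.47 × 3.2) = 0.43 × 0.3084 = 0.1326

0.133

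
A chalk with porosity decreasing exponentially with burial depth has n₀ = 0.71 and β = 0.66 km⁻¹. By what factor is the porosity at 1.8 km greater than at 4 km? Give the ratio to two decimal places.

4.27

n(z₁)/n(z₂) = e^(−β·z₁)/e^(−β·z₂) = e^{β(z₂−z₁)}
= exp(0.66 × 2.2) = exp(1.452) = 4.2716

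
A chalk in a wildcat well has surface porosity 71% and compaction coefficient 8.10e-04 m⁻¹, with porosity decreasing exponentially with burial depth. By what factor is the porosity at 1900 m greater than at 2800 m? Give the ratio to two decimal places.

Working in km (1 km = 1000 m; k in km⁻¹ = k in m⁻¹ × 1000):
n(d₁)/n(d₂) = e^(−k·d₁)/e^(−k·d₂) = e^{k(d₂−d₁)}
= exp(0.81 × 0.9) = exp(0.729) = 2.0730

2.07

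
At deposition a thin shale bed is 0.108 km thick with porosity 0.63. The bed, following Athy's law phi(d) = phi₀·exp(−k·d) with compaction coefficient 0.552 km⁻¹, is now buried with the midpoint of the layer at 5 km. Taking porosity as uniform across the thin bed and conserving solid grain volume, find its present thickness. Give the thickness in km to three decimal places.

0.042 km

Porosity at 5 km: phi = 0.63·exp(−0.552×5) = 0.0399
Solid-volume conservation: h(1−phi) = h₀(1−phi₀) ⇒ h = h₀·(1−phi₀)/(1−phi)
h = 0.108 × (1 − 0.63)/(1 − 0.0399) = 0.108 × 0.3854 = 0.0416 km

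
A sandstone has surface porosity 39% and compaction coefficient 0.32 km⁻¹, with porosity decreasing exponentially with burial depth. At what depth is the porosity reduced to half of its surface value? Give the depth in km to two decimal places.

2.17 km

φ/φ₀ = 1/2 ⇒ exp(−β·Z) = 1/2 ⇒ Z = ln(2) / β
Z = 0.6931 / 0.32 = 2.166 km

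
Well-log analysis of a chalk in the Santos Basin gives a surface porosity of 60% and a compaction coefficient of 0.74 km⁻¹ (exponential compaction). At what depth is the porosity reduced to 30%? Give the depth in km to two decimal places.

0.94 km

Invert Athy's law: z = ln(φ₀/φ) / c
z = ln(0.6/0.3) / 0.74 = ln(2) / 0.74 = 0.6931 / 0.74 = 0.937 km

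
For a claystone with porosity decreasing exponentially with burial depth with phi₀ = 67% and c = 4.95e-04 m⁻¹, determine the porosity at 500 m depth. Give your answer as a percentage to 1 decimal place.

Working in km (1 km = 1000 m; c in km⁻¹ = c in m⁻¹ × 1000):
phi = phi₀·exp(−c·Z) = 0.67 × exp(−0.495 × 0.5) = 0.67 × exp(−0.2475)
  = 0.67 × 0.7808 = 0.5231

52.3%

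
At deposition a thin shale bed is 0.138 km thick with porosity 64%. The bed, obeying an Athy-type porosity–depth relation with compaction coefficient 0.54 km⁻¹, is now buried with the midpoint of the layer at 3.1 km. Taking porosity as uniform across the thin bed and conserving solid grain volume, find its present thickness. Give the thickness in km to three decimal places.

0.056 km

Porosity at 3.1 km: n = 0.64·exp(−0.54×3.1) = 0.1200
Solid-volume conservation: h(1−n) = h₀(1−n₀) ⇒ h = h₀·(1−n₀)/(1−n)
h = 0.138 × (1 − 0.64)/(1 − 0.1200) = 0.138 × 0.4091 = 0.0565 km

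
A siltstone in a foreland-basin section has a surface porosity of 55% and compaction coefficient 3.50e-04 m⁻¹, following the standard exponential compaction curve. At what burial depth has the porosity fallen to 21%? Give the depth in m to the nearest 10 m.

2750 m

Working in km (1 km = 1000 m; β in km⁻¹ = β in m⁻¹ × 1000):
Invert Athy's law: z = ln(n₀/n) / β
z = ln(0.55/0.21) / 0.35 = ln(2.619) / 0.35 = 0.9628 / 0.35 = 2.751 km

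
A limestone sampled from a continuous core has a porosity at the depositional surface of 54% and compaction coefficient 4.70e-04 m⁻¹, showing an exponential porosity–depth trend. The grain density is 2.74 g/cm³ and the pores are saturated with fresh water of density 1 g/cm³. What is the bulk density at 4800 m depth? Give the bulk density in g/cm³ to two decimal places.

Working in km (1 km = 1000 m; k in km⁻¹ = k in m⁻¹ × 1000):
Porosity at depth: φ = 0.54·exp(−0.47×4.8) = 0.54×0.1048 = 0.0566
Bulk density: ρ_b = (1−φ)ρ_g + φ·ρ_f = 0.9434×2.74 + 0.0566×1
       = 2.585 + 0.057 = 2.642 g/cm³

2.64 g/cm³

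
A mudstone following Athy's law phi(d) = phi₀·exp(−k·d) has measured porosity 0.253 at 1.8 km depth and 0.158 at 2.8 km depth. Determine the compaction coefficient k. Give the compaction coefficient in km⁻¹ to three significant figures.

0.471 km⁻¹

Athy: phi(d) = phi₀ e^(−kd) ⇒ phi₁/phi₂ = e^{k(d₂−d₁)} ⇒ k = ln(phi₁/phi₂)/(d₂−d₁)
k = ln(0.253/0.158) / (2.8 − 1.8) = ln(1.601) / 1 = 0.4708 / 1 = 0.4708 km⁻¹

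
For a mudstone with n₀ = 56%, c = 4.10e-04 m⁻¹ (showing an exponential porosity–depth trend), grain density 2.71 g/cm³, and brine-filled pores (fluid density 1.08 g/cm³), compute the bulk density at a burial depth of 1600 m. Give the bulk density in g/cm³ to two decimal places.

Working in km (1 km = 1000 m; c in km⁻¹ = c in m⁻¹ × 1000):
Porosity at depth: n = 0.56·exp(−0.41×1.6) = 0.56×0.5189 = 0.2906
Bulk density: ρ_b = (1−n)ρ_g + n·ρ_f = 0.7094×2.71 + 0.2906×1.08
       = 1.922 + 0.314 = 2.236 g/cm³

2.24 g/cm³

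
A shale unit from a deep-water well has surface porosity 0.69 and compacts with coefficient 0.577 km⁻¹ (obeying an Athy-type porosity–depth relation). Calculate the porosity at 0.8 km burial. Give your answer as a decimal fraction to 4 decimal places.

0.4349

phi = phi₀·exp(−k·z) = 0.69 × exp(−0.577 × 0.8) = 0.69 × exp(−0.4616)
  = 0.69 × 0.6303 = 0.4349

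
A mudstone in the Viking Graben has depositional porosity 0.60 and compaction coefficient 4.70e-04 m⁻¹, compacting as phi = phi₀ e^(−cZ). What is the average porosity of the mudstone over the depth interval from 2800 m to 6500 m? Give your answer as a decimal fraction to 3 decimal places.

0.076

Working in km (1 km = 1000 m; c in km⁻¹ = c in m⁻¹ × 1000):
⟨phi⟩ = (1/(Z₂−Z₁)) ∫ phi₀ e^(−cZ) dZ = phi₀·(e^(−c·Z₁) − e^(−c·Z₂)) / (c·(Z₂−Z₁))
e^(−0.47×2.8) = 0.2682; e^(−0.47×6.5) = 0.0471
⟨phi⟩ = 0.6 × (0.2682 − 0.0471) / (0.47 × 3.7) = 0.6 × 0.1271 = 0.0763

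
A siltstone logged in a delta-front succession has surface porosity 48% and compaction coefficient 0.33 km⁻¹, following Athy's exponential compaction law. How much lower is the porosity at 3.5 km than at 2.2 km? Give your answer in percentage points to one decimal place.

8.1 percentage points

n(2.2) = 0.48·e^(−0.33×2.2) = 0.2322
n(3.5) = 0.48·e^(−0.33×3.5) = 0.1512
Δn = 0.2322 − 0.1512 = 0.0810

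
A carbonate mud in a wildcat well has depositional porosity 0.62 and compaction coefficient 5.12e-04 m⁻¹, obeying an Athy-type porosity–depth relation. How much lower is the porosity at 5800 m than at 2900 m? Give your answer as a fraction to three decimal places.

0.109

Working in km (1 km = 1000 m; β in km⁻¹ = β in m⁻¹ × 1000):
φ(2.9) = 0.62·e^(−0.512×2.9) = 0.1405
φ(5.8) = 0.62·e^(−0.512×5.8) = 0.0318
Δφ = 0.1405 − 0.0318 = 0.1086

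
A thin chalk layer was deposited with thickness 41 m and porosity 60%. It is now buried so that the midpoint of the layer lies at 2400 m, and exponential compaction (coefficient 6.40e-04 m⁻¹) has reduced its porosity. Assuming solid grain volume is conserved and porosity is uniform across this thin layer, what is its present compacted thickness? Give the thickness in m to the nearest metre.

19 m

Working in km (1 km = 1000 m; k in km⁻¹ = k in m⁻¹ × 1000):
Porosity at 2.4 km: phi = 0.6·exp(−0.64×2.4) = 0.1291
Solid-volume conservation: h(1−phi) = h₀(1−phi₀) ⇒ h = h₀·(1−phi₀)/(1−phi)
h = 0.041 × (1 − 0.6)/(1 − 0.1291) = 0.041 × 0.4593 = 0.0188 km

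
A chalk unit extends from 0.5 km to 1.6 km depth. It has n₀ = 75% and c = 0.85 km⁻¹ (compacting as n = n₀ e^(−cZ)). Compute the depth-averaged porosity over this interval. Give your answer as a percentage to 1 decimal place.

⟨n⟩ = (1/(Z₂−Z₁)) ∫ n₀ e^(−cZ) dZ = n₀·(e^(−c·Z₁) − e^(−c·Z₂)) / (c·(Z₂−Z₁))
e^(−0.85×0.5) = 0.6538; e^(−0.85×1.6) = 0.2567
⟨n⟩ = 0.75 × (0.6538 − 0.2567) / (0.85 × 1.1) = 0.75 × 0.4247 = 0.3185

31.9%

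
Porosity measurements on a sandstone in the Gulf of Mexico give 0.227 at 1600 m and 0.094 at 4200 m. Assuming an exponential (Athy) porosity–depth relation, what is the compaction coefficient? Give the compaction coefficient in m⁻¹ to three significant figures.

0.000339 m⁻¹

Working in km (1 km = 1000 m; k in km⁻¹ = k in m⁻¹ × 1000):
Athy: phi(Z) = phi₀ e^(−kZ) ⇒ phi₁/phi₂ = e^{k(Z₂−Z₁)} ⇒ k = ln(phi₁/phi₂)/(Z₂−Z₁)
k = ln(0.227/0.094) / (4.2 − 1.6) = ln(2.415) / 2.6 = 0.8817 / 2.6 = 0.3391 km⁻¹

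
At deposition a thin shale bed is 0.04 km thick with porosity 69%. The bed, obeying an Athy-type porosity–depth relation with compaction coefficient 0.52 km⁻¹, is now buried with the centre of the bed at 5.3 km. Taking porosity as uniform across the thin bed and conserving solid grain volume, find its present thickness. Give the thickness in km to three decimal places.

0.013 km

Porosity at 5.3 km: n = 0.69·exp(−0.52×5.3) = 0.0438
Solid-volume conservation: h(1−n) = h₀(1−n₀) ⇒ h = h₀·(1−n₀)/(1−n)
h = 0.04 × (1 − 0.69)/(1 − 0.0438) = 0.04 × 0.3242 = 0.0130 km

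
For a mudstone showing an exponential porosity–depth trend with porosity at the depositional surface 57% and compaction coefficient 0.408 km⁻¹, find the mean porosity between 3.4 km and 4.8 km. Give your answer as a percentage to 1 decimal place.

10.8%

⟨n⟩ = (1/(Z₂−Z₁)) ∫ n₀ e^(−βZ) dZ = n₀·(e^(−β·Z₁) − e^(−β·Z₂)) / (β·(Z₂−Z₁))
e^(−0.408×3.4) = 0.2498; e^(−0.408×4.8) = 0.1411
⟨n⟩ = 0.57 × (0.2498 − 0.1411) / (0.408 × 1.4) = 0.57 × 0.1903 = 0.1085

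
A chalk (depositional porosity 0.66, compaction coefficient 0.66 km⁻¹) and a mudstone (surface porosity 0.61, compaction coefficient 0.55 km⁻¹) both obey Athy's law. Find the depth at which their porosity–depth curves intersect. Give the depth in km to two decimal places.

0.72 km

Set n₀ₐ e^(−cₐd) = n₀ᵦ e^(−cᵦd) ⇒ ln(n₀ₐ/n₀ᵦ) = (cₐ − cᵦ)·d
d = ln(0.66/0.61) / (0.66 − 0.55) = 0.0788 / 0.11 = 0.716 km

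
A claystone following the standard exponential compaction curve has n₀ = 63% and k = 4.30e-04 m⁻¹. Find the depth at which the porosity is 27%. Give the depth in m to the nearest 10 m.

Working in km (1 km = 1000 m; k in km⁻¹ = k in m⁻¹ × 1000):
Invert Athy's law: Z = ln(n₀/n) / k
Z = ln(0.63/0.27) / 0.43 = ln(2.333) / 0.43 = 0.8473 / 0.43 = 1.970 km

1970 m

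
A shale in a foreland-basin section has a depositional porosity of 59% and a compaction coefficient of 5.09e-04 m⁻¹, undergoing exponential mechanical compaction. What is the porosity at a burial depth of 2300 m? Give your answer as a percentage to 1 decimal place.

Working in km (1 km = 1000 m; k in km⁻¹ = k in m⁻¹ × 1000):
φ = φ₀·exp(−k·d) = 0.59 × exp(−0.509 × 2.3) = 0.59 × exp(−1.171)
  = 0.59 × 0.3101 = 0.1830

18.3%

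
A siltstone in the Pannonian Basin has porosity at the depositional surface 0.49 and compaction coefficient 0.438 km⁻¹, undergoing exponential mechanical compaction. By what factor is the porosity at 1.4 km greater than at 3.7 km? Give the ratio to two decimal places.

2.74

φ(z₁)/φ(z₂) = e^(−β·z₁)/e^(−β·z₂) = e^{β(z₂−z₁)}
= exp(0.438 × 2.3) = exp(1.007) = 2.7385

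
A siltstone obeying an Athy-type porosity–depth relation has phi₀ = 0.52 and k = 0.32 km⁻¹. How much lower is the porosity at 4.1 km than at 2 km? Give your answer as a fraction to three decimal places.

phi(2) = 0.52·e^(−0.32×2) = 0.2742
phi(4.1) = 0.52·e^(−0.32×4.1) = 0.1400
Δphi = 0.2742 − 0.1400 = 0.1342

0.134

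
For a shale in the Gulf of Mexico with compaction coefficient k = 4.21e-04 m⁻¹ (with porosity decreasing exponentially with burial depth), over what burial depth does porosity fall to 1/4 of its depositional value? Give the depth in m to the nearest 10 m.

3290 m

Working in km (1 km = 1000 m; k in km⁻¹ = k in m⁻¹ × 1000):
phi/phi₀ = 1/4 ⇒ exp(−k·d) = 1/4 ⇒ d = ln(4) / k
d = 1.3863 / 0.421 = 3.293 km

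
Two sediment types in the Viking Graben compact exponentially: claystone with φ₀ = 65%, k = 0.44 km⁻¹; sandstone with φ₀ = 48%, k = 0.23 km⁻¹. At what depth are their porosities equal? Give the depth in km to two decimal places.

1.44 km

Set φ₀ₐ e^(−kₐd) = φ₀ᵦ e^(−kᵦd) ⇒ ln(φ₀ₐ/φ₀ᵦ) = (kₐ − kᵦ)·d
d = ln(0.65/0.48) / (0.44 − 0.23) = 0.3032 / 0.21 = 1.444 km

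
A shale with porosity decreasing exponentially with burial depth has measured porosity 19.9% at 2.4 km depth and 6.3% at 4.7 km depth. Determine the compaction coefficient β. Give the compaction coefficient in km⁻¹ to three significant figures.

Athy: φ(d) = φ₀ e^(−βd) ⇒ φ₁/φ₂ = e^{β(d₂−d₁)} ⇒ β = ln(φ₁/φ₂)/(d₂−d₁)
β = ln(0.199/0.063) / (4.7 − 2.4) = ln(3.159) / 2.3 = 1.1502 / 2.3 = 0.5001 km⁻¹

0.500 km⁻¹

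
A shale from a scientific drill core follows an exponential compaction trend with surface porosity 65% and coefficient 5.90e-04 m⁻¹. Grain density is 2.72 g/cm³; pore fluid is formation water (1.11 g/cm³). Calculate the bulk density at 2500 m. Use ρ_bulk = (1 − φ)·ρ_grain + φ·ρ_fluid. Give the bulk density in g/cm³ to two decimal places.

2.48 g/cm³

Working in km (1 km = 1000 m; k in km⁻¹ = k in m⁻¹ × 1000):
Porosity at depth: φ = 0.65·exp(−0.59×2.5) = 0.65×0.2288 = 0.1487
Bulk density: ρ_b = (1−φ)ρ_g + φ·ρ_f = 0.8513×2.72 + 0.1487×1.11
       = 2.316 + 0.165 = 2.481 g/cm³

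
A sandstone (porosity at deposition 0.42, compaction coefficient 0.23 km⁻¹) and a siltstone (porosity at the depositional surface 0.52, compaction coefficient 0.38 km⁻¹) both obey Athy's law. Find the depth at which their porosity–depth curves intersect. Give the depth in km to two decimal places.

1.42 km

Set n₀ₐ e^(−cₐz) = n₀ᵦ e^(−cᵦz) ⇒ ln(n₀ₐ/n₀ᵦ) = (cₐ − cᵦ)·z
z = ln(0.42/0.52) / (0.23 − 0.38) = -0.2136 / -0.15 = 1.424 km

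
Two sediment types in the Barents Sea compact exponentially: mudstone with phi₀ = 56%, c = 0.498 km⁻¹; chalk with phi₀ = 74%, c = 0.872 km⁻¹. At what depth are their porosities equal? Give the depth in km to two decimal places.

0.75 km

Set phi₀ₐ e^(−cₐz) = phi₀ᵦ e^(−cᵦz) ⇒ ln(phi₀ₐ/phi₀ᵦ) = (cₐ − cᵦ)·z
z = ln(0.56/0.74) / (0.498 − 0.872) = -0.2787 / -0.374 = 0.745 km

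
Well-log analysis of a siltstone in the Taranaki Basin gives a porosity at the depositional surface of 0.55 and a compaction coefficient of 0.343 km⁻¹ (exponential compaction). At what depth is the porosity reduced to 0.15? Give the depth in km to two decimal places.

3.79 km

Invert Athy's law: d = ln(n₀/n) / k
d = ln(0.55/0.15) / 0.343 = ln(3.667) / 0.343 = 1.2993 / 0.343 = 3.788 km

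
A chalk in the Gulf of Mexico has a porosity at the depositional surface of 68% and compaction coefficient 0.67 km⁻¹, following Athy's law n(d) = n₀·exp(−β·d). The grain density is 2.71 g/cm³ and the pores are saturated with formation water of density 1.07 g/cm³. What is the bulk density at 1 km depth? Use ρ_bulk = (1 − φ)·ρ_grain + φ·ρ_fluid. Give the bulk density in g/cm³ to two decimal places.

Porosity at depth: n = 0.68·exp(−0.67×1) = 0.68×0.5117 = 0.3480
Bulk density: ρ_b = (1−n)ρ_g + n·ρ_f = 0.6520×2.71 + 0.3480×1.07
       = 1.767 + 0.372 = 2.139 g/cm³

2.14 g/cm³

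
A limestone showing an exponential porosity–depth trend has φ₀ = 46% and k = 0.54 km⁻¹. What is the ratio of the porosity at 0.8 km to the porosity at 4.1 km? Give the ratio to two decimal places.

5.94

φ(d₁)/φ(d₂) = e^(−k·d₁)/e^(−k·d₂) = e^{k(d₂−d₁)}
= exp(0.54 × 3.3) = exp(1.782) = 5.9417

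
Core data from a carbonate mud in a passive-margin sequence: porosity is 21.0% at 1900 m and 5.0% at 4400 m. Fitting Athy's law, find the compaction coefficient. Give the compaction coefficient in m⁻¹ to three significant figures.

Working in km (1 km = 1000 m; c in km⁻¹ = c in m⁻¹ × 1000):
Athy: phi(d) = phi₀ e^(−cd) ⇒ phi₁/phi₂ = e^{c(d₂−d₁)} ⇒ c = ln(phi₁/phi₂)/(d₂−d₁)
c = ln(0.21/0.05) / (4.4 − 1.9) = ln(4.2) / 2.5 = 1.4351 / 2.5 = 0.574 km⁻¹

0.000574 m⁻¹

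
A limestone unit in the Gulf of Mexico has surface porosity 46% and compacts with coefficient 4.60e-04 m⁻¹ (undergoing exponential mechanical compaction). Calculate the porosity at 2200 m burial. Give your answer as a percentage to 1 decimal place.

Working in km (1 km = 1000 m; β in km⁻¹ = β in m⁻¹ × 1000):
n = n₀·exp(−β·z) = 0.46 × exp(−0.46 × 2.2) = 0.46 × exp(−1.012)
  = 0.46 × 0.3635 = 0.1672

16.7%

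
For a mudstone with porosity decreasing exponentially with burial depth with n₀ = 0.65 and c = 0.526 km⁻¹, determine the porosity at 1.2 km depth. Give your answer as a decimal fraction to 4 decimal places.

n = n₀·exp(−c·d) = 0.65 × exp(−0.526 × 1.2) = 0.65 × exp(−0.6312)
  = 0.65 × 0.5320 = 0.3458

0.3458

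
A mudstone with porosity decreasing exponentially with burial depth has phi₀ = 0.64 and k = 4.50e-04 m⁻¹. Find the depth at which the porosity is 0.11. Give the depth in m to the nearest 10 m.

Working in km (1 km = 1000 m; k in km⁻¹ = k in m⁻¹ × 1000):
Invert Athy's law: z = ln(phi₀/phi) / k
z = ln(0.64/0.11) / 0.45 = ln(5.818) / 0.45 = 1.7610 / 0.45 = 3.913 km

3910 m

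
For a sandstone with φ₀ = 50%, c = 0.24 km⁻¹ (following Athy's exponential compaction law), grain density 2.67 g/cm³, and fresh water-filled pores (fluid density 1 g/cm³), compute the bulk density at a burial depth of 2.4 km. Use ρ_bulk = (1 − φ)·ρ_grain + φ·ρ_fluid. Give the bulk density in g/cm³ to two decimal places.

Porosity at depth: φ = 0.5·exp(−0.24×2.4) = 0.5×0.5621 = 0.2811
Bulk density: ρ_b = (1−φ)ρ_g + φ·ρ_f = 0.7189×2.67 + 0.2811×1
       = 1.920 + 0.281 = 2.201 g/cm³

2.20 g/cm³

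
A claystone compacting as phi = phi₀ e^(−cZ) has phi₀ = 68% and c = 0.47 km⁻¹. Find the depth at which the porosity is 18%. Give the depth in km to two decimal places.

Invert Athy's law: Z = ln(phi₀/phi) / c
Z = ln(0.68/0.18) / 0.47 = ln(3.778) / 0.47 = 1.3291 / 0.47 = 2.828 km

2.83 km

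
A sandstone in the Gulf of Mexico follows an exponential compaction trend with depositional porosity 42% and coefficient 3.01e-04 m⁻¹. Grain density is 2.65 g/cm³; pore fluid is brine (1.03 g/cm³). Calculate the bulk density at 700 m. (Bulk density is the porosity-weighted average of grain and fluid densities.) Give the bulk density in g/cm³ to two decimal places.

Working in km (1 km = 1000 m; k in km⁻¹ = k in m⁻¹ × 1000):
Porosity at depth: phi = 0.42·exp(−0.301×0.7) = 0.42×0.8100 = 0.3402
Bulk density: ρ_b = (1−phi)ρ_g + phi·ρ_f = 0.6598×2.65 + 0.3402×1.03
       = 1.748 + 0.350 = 2.099 g/cm³

2.10 g/cm³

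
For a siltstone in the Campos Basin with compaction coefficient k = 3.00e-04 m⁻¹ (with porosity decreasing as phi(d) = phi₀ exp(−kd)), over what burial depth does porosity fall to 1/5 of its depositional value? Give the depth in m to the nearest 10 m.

Working in km (1 km = 1000 m; k in km⁻¹ = k in m⁻¹ × 1000):
phi/phi₀ = 1/5 ⇒ exp(−k·d) = 1/5 ⇒ d = ln(5) / k
d = 1.6094 / 0.3 = 5.365 km

5360 m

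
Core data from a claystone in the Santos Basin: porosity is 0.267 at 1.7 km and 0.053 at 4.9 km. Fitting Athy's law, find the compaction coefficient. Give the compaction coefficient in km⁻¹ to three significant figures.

0.505 km⁻¹

Athy: φ(z) = φ₀ e^(−cz) ⇒ φ₁/φ₂ = e^{c(z₂−z₁)} ⇒ c = ln(φ₁/φ₂)/(z₂−z₁)
c = ln(0.267/0.053) / (4.9 − 1.7) = ln(5.038) / 3.2 = 1.6170 / 3.2 = 0.5053 km⁻¹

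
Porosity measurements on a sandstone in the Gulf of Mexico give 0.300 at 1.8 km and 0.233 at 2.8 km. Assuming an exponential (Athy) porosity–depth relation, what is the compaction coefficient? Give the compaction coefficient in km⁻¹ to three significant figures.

0.253 km⁻¹

Athy: n(Z) = n₀ e^(−kZ) ⇒ n₁/n₂ = e^{k(Z₂−Z₁)} ⇒ k = ln(n₁/n₂)/(Z₂−Z₁)
k = ln(0.3/0.233) / (2.8 − 1.8) = ln(1.288) / 1 = 0.2527 / 1 = 0.2527 km⁻¹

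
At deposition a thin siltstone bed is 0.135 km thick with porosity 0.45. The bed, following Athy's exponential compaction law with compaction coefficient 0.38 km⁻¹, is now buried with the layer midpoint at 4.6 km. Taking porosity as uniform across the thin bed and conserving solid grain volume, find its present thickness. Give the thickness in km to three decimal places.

Porosity at 4.6 km: n = 0.45·exp(−0.38×4.6) = 0.0784
Solid-volume conservation: h(1−n) = h₀(1−n₀) ⇒ h = h₀·(1−n₀)/(1−n)
h = 0.135 × (1 − 0.45)/(1 − 0.0784) = 0.135 × 0.5968 = 0.0806 km

0.081 km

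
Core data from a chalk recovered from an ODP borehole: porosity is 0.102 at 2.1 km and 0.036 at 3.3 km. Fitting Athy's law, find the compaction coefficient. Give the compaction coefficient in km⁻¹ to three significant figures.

0.868 km⁻¹

Athy: n(d) = n₀ e^(−cd) ⇒ n₁/n₂ = e^{c(d₂−d₁)} ⇒ c = ln(n₁/n₂)/(d₂−d₁)
c = ln(0.102/0.036) / (3.3 − 2.1) = ln(2.833) / 1.2 = 1.0415 / 1.2 = 0.8679 km⁻¹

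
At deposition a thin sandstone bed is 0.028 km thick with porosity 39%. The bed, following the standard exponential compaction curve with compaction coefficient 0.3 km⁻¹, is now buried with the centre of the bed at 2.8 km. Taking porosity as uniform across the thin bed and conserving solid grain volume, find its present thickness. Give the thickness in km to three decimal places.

0.021 km

Porosity at 2.8 km: n = 0.39·exp(−0.3×2.8) = 0.1684
Solid-volume conservation: h(1−n) = h₀(1−n₀) ⇒ h = h₀·(1−n₀)/(1−n)
h = 0.028 × (1 − 0.39)/(1 − 0.1684) = 0.028 × 0.7335 = 0.0205 km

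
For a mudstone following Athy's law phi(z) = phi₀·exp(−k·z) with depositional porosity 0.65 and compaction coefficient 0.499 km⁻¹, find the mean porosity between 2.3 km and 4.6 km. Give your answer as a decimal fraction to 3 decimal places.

⟨phi⟩ = (1/(z₂−z₁)) ∫ phi₀ e^(−kz) dz = phi₀·(e^(−k·z₁) − e^(−k·z₂)) / (k·(z₂−z₁))
e^(−0.499×2.3) = 0.3174; e^(−0.499×4.6) = 0.1007
⟨phi⟩ = 0.65 × (0.3174 − 0.1007) / (0.499 × 2.3) = 0.65 × 0.1888 = 0.1227

0.123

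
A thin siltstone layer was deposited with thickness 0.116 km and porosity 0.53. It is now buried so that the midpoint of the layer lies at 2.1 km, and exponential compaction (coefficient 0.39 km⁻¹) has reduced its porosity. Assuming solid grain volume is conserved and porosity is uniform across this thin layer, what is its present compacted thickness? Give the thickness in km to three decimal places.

Porosity at 2.1 km: φ = 0.53·exp(−0.39×2.1) = 0.2337
Solid-volume conservation: h(1−φ) = h₀(1−φ₀) ⇒ h = h₀·(1−φ₀)/(1−φ)
h = 0.116 × (1 − 0.53)/(1 − 0.2337) = 0.116 × 0.6133 = 0.0711 km

0.071 km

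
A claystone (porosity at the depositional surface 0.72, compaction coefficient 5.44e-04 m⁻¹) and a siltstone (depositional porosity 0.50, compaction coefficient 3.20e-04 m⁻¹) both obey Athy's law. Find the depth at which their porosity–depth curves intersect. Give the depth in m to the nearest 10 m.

1630 m

Working in km (1 km = 1000 m; k in km⁻¹ = k in m⁻¹ × 1000):
Set phi₀ₐ e^(−kₐz) = phi₀ᵦ e^(−kᵦz) ⇒ ln(phi₀ₐ/phi₀ᵦ) = (kₐ − kᵦ)·z
z = ln(0.72/0.5) / (0.544 − 0.32) = 0.3646 / 0.224 = 1.628 km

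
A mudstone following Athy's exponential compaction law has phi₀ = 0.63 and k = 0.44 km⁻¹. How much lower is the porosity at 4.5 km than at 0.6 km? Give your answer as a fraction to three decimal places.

phi(0.6) = 0.63·e^(−0.44×0.6) = 0.4838
phi(4.5) = 0.63·e^(−0.44×4.5) = 0.0870
Δphi = 0.4838 − 0.0870 = 0.3968

0.397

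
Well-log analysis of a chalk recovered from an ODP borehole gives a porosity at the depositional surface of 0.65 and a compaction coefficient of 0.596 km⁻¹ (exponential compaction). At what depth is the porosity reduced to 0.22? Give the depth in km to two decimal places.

Invert Athy's law: Z = ln(φ₀/φ) / k
Z = ln(0.65/0.22) / 0.596 = ln(2.955) / 0.596 = 1.0833 / 0.596 = 1.818 km

1.82 km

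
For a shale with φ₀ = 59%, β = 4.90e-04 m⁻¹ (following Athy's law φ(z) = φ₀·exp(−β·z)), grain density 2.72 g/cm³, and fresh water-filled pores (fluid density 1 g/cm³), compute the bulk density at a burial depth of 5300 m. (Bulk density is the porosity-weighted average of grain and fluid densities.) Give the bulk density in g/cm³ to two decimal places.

Working in km (1 km = 1000 m; β in km⁻¹ = β in m⁻¹ × 1000):
Porosity at depth: φ = 0.59·exp(−0.49×5.3) = 0.59×0.0745 = 0.0440
Bulk density: ρ_b = (1−φ)ρ_g + φ·ρ_f = 0.9560×2.72 + 0.0440×1
       = 2.600 + 0.044 = 2.644 g/cm³

2.64 g/cm³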